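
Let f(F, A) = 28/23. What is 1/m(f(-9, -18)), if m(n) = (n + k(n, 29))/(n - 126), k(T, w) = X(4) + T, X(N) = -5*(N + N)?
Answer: 1435/432 ≈ 3.3218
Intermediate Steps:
X(N) = -10*N
k(T, w) = -40 + T (k(T, w) = -10*4 + T = -40 + T)
f(F, A) = 28/23 (f(F, A) = 28*(1/23) = 28/23)
m(n) = (-40 + 2*n)/(-126 + n) (m(n) = (n + (-40 + n))/(n - 126) = (-40 + 2*n)/(-126 + n))
1/m(f(-9, -18)) = 1/(2*(-20 + 28/23)/(-126 + 28/23)) = 1/(2*(-432/23)/(-2870/23)) = 1/(2*(-23/2870)*(-432/23)) = 1/(432/1435) = 1435/432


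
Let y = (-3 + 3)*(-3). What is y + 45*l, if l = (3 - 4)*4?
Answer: -180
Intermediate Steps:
l = -4 (l = -1*4 = -4)
y = 0 (y = 0*(-3) = 0)
y + 45*l = 0 + 45*(-4) = 0 - 180 = -180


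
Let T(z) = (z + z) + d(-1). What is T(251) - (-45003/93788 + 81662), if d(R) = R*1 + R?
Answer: -7611976653/93788 ≈ -81162.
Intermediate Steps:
d(R) = 2*R (d(R) = R + R = 2*R)
T(z) = -2 + 2*z (T(z) = (z + z) + 2*(-1) = 2*z - 2 = -2 + 2*z)
T(251) - (-45003/93788 + 81662) = (-2 + 2*251) - (-45003/93788 + 81662) = (-2 + 502) - (-45003*1/93788 + 81662) = 500 - (-45003/93788 + 81662) = 500 - 1*7658870653/93788 = 500 - 7658870653/93788 = -7611976653/93788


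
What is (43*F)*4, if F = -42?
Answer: -7224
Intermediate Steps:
(43*F)*4 = (43*(-42))*4 = -1806*4 = -7224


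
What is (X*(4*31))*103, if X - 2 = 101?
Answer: 1315516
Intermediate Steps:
X = 103 (X = 2 + 101 = 103)
(X*(4*31))*103 = (103*(4*31))*103 = (103*124)*103 = 12772*103 = 1315516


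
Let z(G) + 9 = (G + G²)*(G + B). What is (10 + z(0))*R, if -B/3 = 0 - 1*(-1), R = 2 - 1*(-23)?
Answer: 25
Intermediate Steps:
R = 25 (R = 2 + 23 = 25)
B = -3 (B = -3*(0 - 1*(-1)) = -3*(0 + 1) = -3*1 = -3)
z(G) = -9 + (-3 + G)*(G + G²) (z(G) = -9 + (G + G²)*(G - 3) = -9 + (G + G²)*(-3 + G) = -9 + (-3 + G)*(G + G²))
(10 + z(0))*R = (10 + (-9 + 0³ - 3*0 - 2*0²))*25 = (10 + (-9 + 0 + 0 - 2*0))*25 = (10 + (-9 + 0 + 0 + 0))*25 = (10 - 9)*25 = 1*25 = 25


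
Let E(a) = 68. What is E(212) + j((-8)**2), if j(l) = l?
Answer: 132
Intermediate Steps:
E(212) + j((-8)**2) = 68 + (-8)**2 = 68 + 64 = 132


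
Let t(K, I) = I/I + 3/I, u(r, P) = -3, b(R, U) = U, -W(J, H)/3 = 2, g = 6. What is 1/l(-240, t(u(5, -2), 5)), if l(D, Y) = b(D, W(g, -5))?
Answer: -⅙ ≈ -0.16667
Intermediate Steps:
W(J, H) = -6 (W(J, H) = -3*2 = -6)
t(K, I) = 1 + 3/I
l(D, Y) = -6
1/l(-240, t(u(5, -2), 5)) = 1/(-6) = -⅙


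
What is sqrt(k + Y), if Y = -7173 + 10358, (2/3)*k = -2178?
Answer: I*sqrt(82) ≈ 9.0554*I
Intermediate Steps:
k = -3267 (k = (3/2)*(-2178) = -3267)
Y = 3185
sqrt(k + Y) = sqrt(-3267 + 3185) = sqrt(-82) = I*sqrt(82)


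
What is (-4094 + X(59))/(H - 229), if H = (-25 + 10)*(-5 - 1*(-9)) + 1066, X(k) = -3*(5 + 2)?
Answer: -4115/777 ≈ -5.2960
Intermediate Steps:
X(k) = -21 (X(k) = -3*7 = -21)
H = 1006 (H = -15*(-5 + 9) + 1066 = -15*4 + 1066 = -60 + 1066 = 1006)
(-4094 + X(59))/(H - 229) = (-4094 - 21)/(1006 - 229) = -4115/777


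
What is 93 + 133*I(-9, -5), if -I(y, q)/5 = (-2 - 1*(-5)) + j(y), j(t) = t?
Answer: 4083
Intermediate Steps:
I(y, q) = -15 - 5*y (I(y, q) = -5*((-2 - 1*(-5)) + y) = -5*((-2 + 5) + y) = -5*(3 + y) = -15 - 5*y)
93 + 133*I(-9, -5) = 93 + 133*(-15 - 5*(-9)) = 93 + 133*(-15 + 45) = 93 + 133*30 = 93 + 3990 = 4083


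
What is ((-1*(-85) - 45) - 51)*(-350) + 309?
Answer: 4159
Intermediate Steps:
((-1*(-85) - 45) - 51)*(-350) + 309 = ((85 - 45) - 51)*(-350) + 309 = (40 - 51)*(-350) + 309 = -11*(-350) + 309 = 3850 + 309 = 4159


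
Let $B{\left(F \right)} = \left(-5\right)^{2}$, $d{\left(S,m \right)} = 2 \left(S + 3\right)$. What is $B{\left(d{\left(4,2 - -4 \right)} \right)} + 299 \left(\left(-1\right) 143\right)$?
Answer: $-42732$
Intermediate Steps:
$d{\left(S,m \right)} = 6 + 2 S$ ($d{\left(S,m \right)} = 2 \left(3 + S\right) = 6 + 2 S$)
$B{\left(F \right)} = 25$
$B{\left(d{\left(4,2 - -4 \right)} \right)} + 299 \left(\left(-1\right) 143\right) = 25 + 299 \left(\left(-1\right) 143\right) = 25 + 299 \left(-143\right) = 25 - 42757 = -42732$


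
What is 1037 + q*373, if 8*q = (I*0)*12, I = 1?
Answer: 1037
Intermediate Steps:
q = 0 (q = ((1*0)*12)/8 = (0*12)/8 = (1/8)*0 = 0)
1037 + q*373 = 1037 + 0*373 = 1037 + 0 = 1037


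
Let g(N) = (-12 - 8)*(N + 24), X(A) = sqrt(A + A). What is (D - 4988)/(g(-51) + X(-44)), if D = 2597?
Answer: -322785/72922 + 2391*I*sqrt(22)/145844 ≈ -4.4264 + 0.076896*I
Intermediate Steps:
X(A) = sqrt(2)*sqrt(A) (X(A) = sqrt(2*A) = sqrt(2)*sqrt(A))
g(N) = -480 - 20*N (g(N) = -20*(24 + N) = -480 - 20*N)
(D - 4988)/(g(-51) + X(-44)) = (2597 - 4988)/((-480 - 20*(-51)) + sqrt(2)*sqrt(-44)) = -2391/((-480 + 1020) + sqrt(2)*(2*I*sqrt(11))) = -2391/(540 + 2*I*sqrt(22))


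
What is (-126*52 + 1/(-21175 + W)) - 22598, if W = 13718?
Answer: -217371551/7457 ≈ -29150.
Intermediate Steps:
(-126*52 + 1/(-21175 + W)) - 22598 = (-126*52 + 1/(-21175 + 13718)) - 22598 = (-6552 + 1/(-7457)) - 22598 = (-6552 - 1/7457) - 22598 = -48858265/7457 - 22598 = -217371551/7457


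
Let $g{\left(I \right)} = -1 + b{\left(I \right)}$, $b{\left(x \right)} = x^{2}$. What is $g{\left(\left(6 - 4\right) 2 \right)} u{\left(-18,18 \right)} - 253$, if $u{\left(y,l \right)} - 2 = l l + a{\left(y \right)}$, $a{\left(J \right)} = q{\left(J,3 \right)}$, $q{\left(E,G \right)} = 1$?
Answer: $4652$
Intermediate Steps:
$a{\left(J \right)} = 1$
$u{\left(y,l \right)} = 3 + l^{2}$ ($u{\left(y,l \right)} = 2 + \left(l l + 1\right) = 2 + \left(l^{2} + 1\right) = 2 + \left(1 + l^{2}\right) = 3 + l^{2}$)
$g{\left(I \right)} = -1 + I^{2}$
$g{\left(\left(6 - 4\right) 2 \right)} u{\left(-18,18 \right)} - 253 = \left(-1 + \left(\left(6 - 4\right) 2\right)^{2}\right) \left(3 + 18^{2}\right) - 253 = \left(-1 + \left(2 \cdot 2\right)^{2}\right) \left(3 + 324\right) - 253 = \left(-1 + 4^{2}\right) 327 - 253 = \left(-1 + 16\right) 327 - 253 = 15 \cdot 327 - 253 = 4905 - 253 = 4652$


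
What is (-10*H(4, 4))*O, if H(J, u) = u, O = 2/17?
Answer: -80/17 ≈ -4.7059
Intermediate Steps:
O = 2/17 (O = 2*(1/17) = 2/17 ≈ 0.11765)
(-10*H(4, 4))*O = -10*4*(2/17) = -40*2/17 = -80/17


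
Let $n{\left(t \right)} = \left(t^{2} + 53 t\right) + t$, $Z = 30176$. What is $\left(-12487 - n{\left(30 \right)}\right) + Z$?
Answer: $15169$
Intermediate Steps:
$n{\left(t \right)} = t^{2} + 54 t$
$\left(-12487 - n{\left(30 \right)}\right) + Z = \left(-12487 - 30 \left(54 + 30\right)\right) + 30176 = \left(-12487 - 30 \cdot 84\right) + 30176 = \left(-12487 - 2520\right) + 30176 = -15007 + 30176 = 15169$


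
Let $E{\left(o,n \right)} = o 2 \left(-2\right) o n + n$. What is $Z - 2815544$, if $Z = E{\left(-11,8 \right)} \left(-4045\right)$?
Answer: $12814336$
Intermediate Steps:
$E{\left(o,n \right)} = n - 4 n o^{2}$ ($E{\left(o,n \right)} = 2 o \left(-2\right) o n + n = - 4 o o n + n = - 4 o^{2} n + n = - 4 n o^{2} + n = n - 4 n o^{2}$)
$Z = 15629880$ ($Z = 8 \left(1 - 4 \left(-11\right)^{2}\right) \left(-4045\right) = 8 \left(1 - 484\right) \left(-4045\right) = 8 \left(-483\right) \left(-4045\right) = \left(-3864\right) \left(-4045\right) = 15629880$)
$Z - 2815544 = 15629880 - 2815544 = 12814336$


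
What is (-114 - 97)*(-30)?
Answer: 6330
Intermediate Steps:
(-114 - 97)*(-30) = -211*(-30) = 6330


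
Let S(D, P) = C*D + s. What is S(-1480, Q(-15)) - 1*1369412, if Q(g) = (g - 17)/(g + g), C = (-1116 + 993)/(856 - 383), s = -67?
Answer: -647581527/473 ≈ -1.3691e+6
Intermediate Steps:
C = -123/473 ≈ -0.26004
Q(g) = (-17 + g)/(2*g) (Q(g) = (-17 + g)/((2*g)) = (-17 + g)*(1/(2*g)) = (-17 + g)/(2*g))
S(D, P) = -67 - 123*D/473 (S(D, P) = -123*D/473 - 67 = -67 - 123*D/473)
S(-1480, Q(-15)) - 1*1369412 = (-67 - 123/473*(-1480)) - 1*1369412 = (-67 + 182040/473) - 1369412 = 150349/473 - 1369412 = -647581527/473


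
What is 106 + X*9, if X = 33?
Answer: 403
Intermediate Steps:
106 + X*9 = 106 + 33*9 = 106 + 297 = 403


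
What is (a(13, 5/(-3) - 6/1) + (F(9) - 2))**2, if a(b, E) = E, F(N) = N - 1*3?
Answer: 121/9 ≈ 13.444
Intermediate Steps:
F(N) = -3 + N (F(N) = N - 3 = -3 + N)
(a(13, 5/(-3) - 6/1) + (F(9) - 2))**2 = ((5/(-3) - 6/1) + ((-3 + 9) - 2))**2 = ((5*(-1/3) - 6*1) + (6 - 2))**2 = ((-5/3 - 6) + 4)**2 = (-23/3 + 4)**2 = (-11/3)**2 = 121/9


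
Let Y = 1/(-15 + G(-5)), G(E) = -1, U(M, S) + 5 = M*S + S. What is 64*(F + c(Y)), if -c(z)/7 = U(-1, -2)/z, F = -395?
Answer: -61120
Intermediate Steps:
U(M, S) = -5 + S + M*S (U(M, S) = -5 + (M*S + S) = -5 + (S + M*S) = -5 + S + M*S)
Y = -1/16 (Y = 1/(-15 - 1) = 1/(-16) = -1/16 ≈ -0.062500)
c(z) = 35/z (c(z) = -7*(-5 - 2 - 1*(-2))/z = -7*(-5 - 2 + 2)/z = -(-35)/z = 35/z)
64*(F + c(Y)) = 64*(-395 + 35/(-1/16)) = 64*(-395 + 35*(-16)) = 64*(-395 - 560) = 64*(-955) = -61120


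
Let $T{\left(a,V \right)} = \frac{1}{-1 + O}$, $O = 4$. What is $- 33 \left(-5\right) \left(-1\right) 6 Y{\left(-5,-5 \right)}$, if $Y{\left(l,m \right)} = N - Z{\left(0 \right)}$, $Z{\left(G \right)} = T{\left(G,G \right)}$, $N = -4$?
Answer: $4290$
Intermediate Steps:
$T{\left(a,V \right)} = \frac{1}{3}$ ($T{\left(a,V \right)} = \frac{1}{-1 + 4} = \frac{1}{3}$)
$Z{\left(G \right)} = \frac{1}{3}$
$Y{\left(l,m \right)} = - \frac{13}{3}$ ($Y{\left(l,m \right)} = -4 - \frac{1}{3} = - \frac{13}{3}$)
$- 33 \left(-5\right) \left(-1\right) 6 Y{\left(-5,-5 \right)} = - 33 \left(-5\right) \left(-1\right) 6 \left(- \frac{13}{3}\right) = - 33 \cdot 5 \cdot 6 \left(- \frac{13}{3}\right) = \left(-33\right) 30 \left(- \frac{13}{3}\right) = \left(-990\right) \left(- \frac{13}{3}\right) = 4290$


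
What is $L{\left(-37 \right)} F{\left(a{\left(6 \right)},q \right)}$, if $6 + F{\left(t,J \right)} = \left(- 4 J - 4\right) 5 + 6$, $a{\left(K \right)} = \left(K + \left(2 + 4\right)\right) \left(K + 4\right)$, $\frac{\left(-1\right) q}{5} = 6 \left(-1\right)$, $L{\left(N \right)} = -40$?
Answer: $24800$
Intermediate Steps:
$q = 30$ ($q = - 5 \cdot 6 \left(-1\right) = \left(-5\right) \left(-6\right) = 30$)
$a{\left(K \right)} = \left(4 + K\right) \left(6 + K\right)$ ($a{\left(K \right)} = \left(K + 6\right) \left(4 + K\right) = \left(6 + K\right) \left(4 + K\right) = \left(4 + K\right) \left(6 + K\right)$)
$F{\left(t,J \right)} = -20 - 20 J$ ($F{\left(t,J \right)} = -6 + \left(\left(- 4 J - 4\right) 5 + 6\right) = -6 + \left(\left(-4 - 4 J\right) 5 + 6\right) = -6 + \left(\left(-20 - 20 J\right) + 6\right) = -6 - \left(14 + 20 J\right) = -20 - 20 J$)
$L{\left(-37 \right)} F{\left(a{\left(6 \right)},q \right)} = - 40 \left(-20 - 600\right) = \left(-40\right) \left(-620\right) = 24800$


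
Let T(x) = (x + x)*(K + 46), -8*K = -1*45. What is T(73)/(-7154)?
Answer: -59/56 ≈ -1.0536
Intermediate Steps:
K = 45/8 (K = -(-1)*45/8 = -1/8*(-45) = 45/8 ≈ 5.6250)
T(x) = 413*x/4 (T(x) = (x + x)*(45/8 + 46) = (2*x)*(413/8) = 413*x/4)
T(73)/(-7154) = ((413/4)*73)/(-7154) = (30149/4)*(-1/7154) = -59/56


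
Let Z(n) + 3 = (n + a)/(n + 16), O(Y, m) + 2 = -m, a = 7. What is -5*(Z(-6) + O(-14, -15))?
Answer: -101/2 ≈ -50.500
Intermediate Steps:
O(Y, m) = -2 - m
Z(n) = -3 + (7 + n)/(16 + n) (Z(n) = -3 + (n + 7)/(n + 16) = -3 + (7 + n)/(16 + n))
-5*(Z(-6) + O(-14, -15)) = -5*((-41 - 2*(-6))/(16 - 6) + (-2 - 1*(-15))) = -5*((-41 + 12)/10 + (-2 + 15)) = -5*((⅒)*(-29) + 13) = -5*(-29/10 + 13) = -5*101/10 = -101/2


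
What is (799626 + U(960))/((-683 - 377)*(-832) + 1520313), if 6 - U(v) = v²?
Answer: -121968/2402233 ≈ -0.050773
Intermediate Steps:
U(v) = 6 - v²
(799626 + U(960))/((-683 - 377)*(-832) + 1520313) = (799626 + (6 - 1*960²))/((-683 - 377)*(-832) + 1520313) = (799626 + (6 - 1*921600))/(-1060*(-832) + 1520313) = (799626 + (6 - 921600))/(881920 + 1520313) = (799626 - 921594)/2402233 = -121968*1/2402233 = -121968/2402233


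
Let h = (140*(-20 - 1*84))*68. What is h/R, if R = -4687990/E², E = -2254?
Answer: 503011728128/468799 ≈ 1.0730e+6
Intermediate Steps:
R = -2343995/2540258 (R = -4687990/((-2254)²) = -4687990/5080516 = -4687990*1/5080516 = -2343995/2540258 ≈ -0.92274)
h = -990080 (h = (140*(-20 - 84))*68 = (140*(-104))*68 = -14560*68 = -990080)
h/R = -990080/(-2343995/2540258) = -990080*(-2540258/2343995) = 503011728128/468799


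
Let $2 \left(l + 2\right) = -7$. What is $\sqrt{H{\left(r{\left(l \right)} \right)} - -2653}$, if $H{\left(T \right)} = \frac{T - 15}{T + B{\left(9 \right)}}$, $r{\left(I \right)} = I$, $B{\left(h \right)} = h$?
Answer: $\frac{\sqrt{129710}}{7} \approx 51.45$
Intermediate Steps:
$l = - \frac{11}{2}$ ($l = -2 + \frac{1}{2} \left(-7\right) = -2 - \frac{7}{2} = - \frac{11}{2} \approx -5.5$)
$H{\left(T \right)} = \frac{-15 + T}{9 + T}$ ($H{\left(T \right)} = \frac{T - 15}{T + 9} = \frac{-15 + T}{9 + T}$)
$\sqrt{H{\left(r{\left(l \right)} \right)} - -2653} = \sqrt{\frac{-15 - \frac{11}{2}}{9 - \frac{11}{2}} - -2653} = \sqrt{\frac{1}{\frac{7}{2}} \left(- \frac{41}{2}\right) + 2653} = \sqrt{\frac{2}{7} \left(- \frac{41}{2}\right) + 2653} = \sqrt{- \frac{41}{7} + 2653} = \sqrt{\frac{18530}{7}} = \frac{\sqrt{129710}}{7}$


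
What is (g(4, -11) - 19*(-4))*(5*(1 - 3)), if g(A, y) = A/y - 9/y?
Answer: -8410/11 ≈ -764.54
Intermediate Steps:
g(A, y) = -9/y + A/y
(g(4, -11) - 19*(-4))*(5*(1 - 3)) = ((-9 + 4)/(-11) - 19*(-4))*(5*(1 - 3)) = (-1/11*(-5) + 76)*(5*(-2)) = (5/11 + 76)*(-10) = (841/11)*(-10) = -8410/11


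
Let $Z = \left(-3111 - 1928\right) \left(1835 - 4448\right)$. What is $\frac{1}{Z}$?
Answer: $\frac{1}{13166907} \approx 7.5948 \cdot 10^{-8}$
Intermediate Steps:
$Z = 13166907$ ($Z = \left(-5039\right) \left(-2613\right) = 13166907$)
$\frac{1}{Z} = \frac{1}{13166907}$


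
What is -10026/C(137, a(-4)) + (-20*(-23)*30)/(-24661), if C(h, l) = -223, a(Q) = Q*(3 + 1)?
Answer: 244173786/5499403 ≈ 44.400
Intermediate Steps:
a(Q) = 4*Q (a(Q) = Q*4 = 4*Q)
-10026/C(137, a(-4)) + (-20*(-23)*30)/(-24661) = -10026/(-223) + (-20*(-23)*30)/(-24661) = -10026*(-1/223) + (460*30)*(-1/24661) = 10026/223 + 13800*(-1/24661) = 10026/223 - 13800/24661 = 244173786/5499403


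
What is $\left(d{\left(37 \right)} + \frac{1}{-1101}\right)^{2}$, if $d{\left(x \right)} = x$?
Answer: $\frac{1659421696}{1212201} \approx 1368.9$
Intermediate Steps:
$\left(d{\left(37 \right)} + \frac{1}{-1101}\right)^{2} = \left(37 + \frac{1}{-1101}\right)^{2} = \left(37 - \frac{1}{1101}\right)^{2} = \left(\frac{40736}{1101}\right)^{2} = \frac{1659421696}{1212201}$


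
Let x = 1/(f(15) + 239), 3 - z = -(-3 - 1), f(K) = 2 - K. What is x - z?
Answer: 227/226 ≈ 1.0044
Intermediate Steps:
z = -1 (z = 3 - (-1)*(-3 - 1) = 3 - (-1)*(-4) = 3 - 1*4 = 3 - 4 = -1)
x = 1/226 (x = 1/((2 - 1*15) + 239) = 1/((2 - 15) + 239) = 1/(-13 + 239) = 1/226 ≈ 0.0044248)
x - z = 1/226 - 1*(-1) = 1/226 + 1 = 227/226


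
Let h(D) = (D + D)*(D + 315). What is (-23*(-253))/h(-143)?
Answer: -529/4472 ≈ -0.11829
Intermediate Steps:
h(D) = 2*D*(315 + D) (h(D) = (2*D)*(315 + D) = 2*D*(315 + D))
(-23*(-253))/h(-143) = (-23*(-253))/((2*(-143)*(315 - 143))) = 5819/((2*(-143)*172)) = 5819/(-49192) = 5819*(-1/49192) = -529/4472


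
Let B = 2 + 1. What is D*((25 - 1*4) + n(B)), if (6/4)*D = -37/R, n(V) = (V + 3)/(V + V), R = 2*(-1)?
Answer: 814/3 ≈ 271.33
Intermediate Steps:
R = -2
B = 3
n(V) = (3 + V)/(2*V) (n(V) = (3 + V)/((2*V)) = (3 + V)*(1/(2*V)) = (3 + V)/(2*V))
D = 37/3 (D = 2*(-37/(-2))/3 = 2*(-37*(-½))/3 = (⅔)*(37/2) = 37/3 ≈ 12.333)
D*((25 - 1*4) + n(B)) = 37*((25 - 1*4) + (½)*(3 + 3)/3)/3 = 37*((25 - 4) + (½)*(⅓)*6)/3 = 37*(21 + 1)/3 = (37/3)*22 = 814/3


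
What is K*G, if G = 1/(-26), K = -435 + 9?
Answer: 213/13 ≈ 16.385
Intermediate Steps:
K = -426
G = -1/26 ≈ -0.038462
K*G = -426*(-1/26) = 213/13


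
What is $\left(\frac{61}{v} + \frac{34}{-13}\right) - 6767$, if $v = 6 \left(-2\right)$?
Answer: $- \frac{1056853}{156} \approx -6774.7$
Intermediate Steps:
$v = -12$
$\left(\frac{61}{v} + \frac{34}{-13}\right) - 6767 = \left(\frac{61}{-12} + \frac{34}{-13}\right) - 6767 = \left(61 \left(- \frac{1}{12}\right) + 34 \left(- \frac{1}{13}\right)\right) - 6767 = \left(- \frac{61}{12} - \frac{34}{13}\right) - 6767 = - \frac{1201}{156} - 6767 = - \frac{1056853}{156}$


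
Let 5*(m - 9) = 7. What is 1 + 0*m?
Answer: 1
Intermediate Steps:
m = 52/5 (m = 9 + (⅕)*7 = 9 + 7/5 = 52/5 ≈ 10.400)
1 + 0*m = 1 + 0*(52/5) = 1 + 0 = 1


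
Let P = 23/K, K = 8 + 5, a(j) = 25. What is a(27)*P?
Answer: 575/13 ≈ 44.231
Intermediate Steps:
K = 13
P = 23/13 ≈ 1.7692
a(27)*P = 25*(23/13) = 575/13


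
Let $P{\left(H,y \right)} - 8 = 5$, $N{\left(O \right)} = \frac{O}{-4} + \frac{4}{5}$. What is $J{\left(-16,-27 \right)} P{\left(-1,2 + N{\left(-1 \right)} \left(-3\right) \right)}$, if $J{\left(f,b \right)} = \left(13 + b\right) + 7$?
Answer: $-91$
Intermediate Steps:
$N{\left(O \right)} = \frac{4}{5} - \frac{O}{4}$ ($N{\left(O \right)} = O \left(- \frac{1}{4}\right) + 4 \cdot \frac{1}{5} = - \frac{O}{4} + \frac{4}{5} = \frac{4}{5} - \frac{O}{4}$)
$P{\left(H,y \right)} = 13$ ($P{\left(H,y \right)} = 8 + 5 = 13$)
$J{\left(f,b \right)} = 20 + b$
$J{\left(-16,-27 \right)} P{\left(-1,2 + N{\left(-1 \right)} \left(-3\right) \right)} = \left(20 - 27\right) 13 = \left(-7\right) 13 = -91$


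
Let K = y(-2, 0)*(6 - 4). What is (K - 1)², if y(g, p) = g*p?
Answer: 1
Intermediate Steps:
K = 0 (K = (-2*0)*(6 - 4) = 0*2 = 0)
(K - 1)² = (0 - 1)² = (-1)² = 1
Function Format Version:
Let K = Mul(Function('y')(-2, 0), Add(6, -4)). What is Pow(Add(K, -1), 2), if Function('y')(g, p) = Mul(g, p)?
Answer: 1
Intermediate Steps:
K = 0 (K = Mul(Mul(-2, 0), Add(6, -4)) = Mul(0, 2) = 0)
Pow(Add(K, -1), 2) = Pow(Add(0, -1), 2) = Pow(-1, 2) = 1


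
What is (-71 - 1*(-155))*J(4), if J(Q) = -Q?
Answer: -336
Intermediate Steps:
(-71 - 1*(-155))*J(4) = (-71 - 1*(-155))*(-1*4) = (-71 + 155)*(-4) = 84*(-4) = -336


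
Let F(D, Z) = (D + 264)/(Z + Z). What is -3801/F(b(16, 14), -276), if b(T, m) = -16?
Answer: 262269/31 ≈ 8460.3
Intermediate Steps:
F(D, Z) = (264 + D)/(2*Z) (F(D, Z) = (264 + D)/((2*Z)) = (264 + D)*(1/(2*Z)) = (264 + D)/(2*Z))
-3801/F(b(16, 14), -276) = -3801*(-552/(264 - 16)) = -3801/((½)*(-1/276)*248) = -3801/(-31/69) = -3801*(-69/31) = 262269/31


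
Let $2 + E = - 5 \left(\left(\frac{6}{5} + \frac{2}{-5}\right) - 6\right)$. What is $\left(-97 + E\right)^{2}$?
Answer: $5329$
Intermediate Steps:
$E = 24$ ($E = -2 - 5 \left(\left(\frac{6}{5} + \frac{2}{-5}\right) - 6\right) = -2 - 5 \left(\left(6 \cdot \frac{1}{5} + 2 \left(- \frac{1}{5}\right)\right) - 6\right) = -2 - 5 \left(\left(\frac{6}{5} - \frac{2}{5}\right) - 6\right) = -2 - 5 \left(\frac{4}{5} - 6\right) = -2 - -26 = -2 + 26 = 24$)
$\left(-97 + E\right)^{2} = \left(-97 + 24\right)^{2} = \left(-73\right)^{2} = 5329$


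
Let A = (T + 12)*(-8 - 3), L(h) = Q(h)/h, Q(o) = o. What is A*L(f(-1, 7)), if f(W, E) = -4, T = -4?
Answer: -88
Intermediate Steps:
L(h) = 1 (L(h) = h/h = 1)
A = -88 (A = (-4 + 12)*(-8 - 3) = 8*(-11) = -88)
A*L(f(-1, 7)) = -88*1 = -88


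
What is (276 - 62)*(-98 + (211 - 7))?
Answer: 22684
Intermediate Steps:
(276 - 62)*(-98 + (211 - 7)) = 214*(-98 + 204) = 214*106 = 22684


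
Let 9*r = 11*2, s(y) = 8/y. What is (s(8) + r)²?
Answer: 961/81 ≈ 11.864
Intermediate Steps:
r = 22/9 (r = (11*2)/9 = (⅑)*22 = 22/9 ≈ 2.4444)
(s(8) + r)² = (8/8 + 22/9)² = (8*(⅛) + 22/9)² = (1 + 22/9)² = (31/9)² = 961/81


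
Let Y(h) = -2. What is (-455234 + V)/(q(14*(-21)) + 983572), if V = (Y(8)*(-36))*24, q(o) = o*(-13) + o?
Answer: -226753/493550 ≈ -0.45943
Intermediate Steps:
q(o) = -12*o (q(o) = -13*o + o = -12*o)
V = 1728 (V = -2*(-36)*24 = 72*24 = 1728)
(-455234 + V)/(q(14*(-21)) + 983572) = (-455234 + 1728)/(-168*(-21) + 983572) = -453506/(-12*(-294) + 983572) = -453506/(3528 + 983572) = -453506/987100 = -453506*1/987100 = -226753/493550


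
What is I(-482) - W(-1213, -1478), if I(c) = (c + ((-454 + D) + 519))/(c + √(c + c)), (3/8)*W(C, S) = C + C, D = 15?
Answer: 4697339/726 + 201*I*√241/58322 ≈ 6470.2 + 0.053502*I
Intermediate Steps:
W(C, S) = 16*C/3 (W(C, S) = 8*(C + C)/3 = 8*(2*C)/3 = 16*C/3)
I(c) = (80 + c)/(c + √2*√c) (I(c) = (c + ((-454 + 15) + 519))/(c + √(c + c)) = (c + (-439 + 519))/(c + √(2*c)) = (c + 80)/(c + √2*√c) = (80 + c)/(c + √2*√c))
I(-482) - W(-1213, -1478) = (80 - 482)/(-482 + √2*√(-482)) - 16*(-1213)/3 = -402/(-482 + √2*(I*√482)) - 1*(-19408/3) = -402/(-482 + 2*I*√241) + 19408/3 = 19408/3 - 402/(-482 + 2*I*√241)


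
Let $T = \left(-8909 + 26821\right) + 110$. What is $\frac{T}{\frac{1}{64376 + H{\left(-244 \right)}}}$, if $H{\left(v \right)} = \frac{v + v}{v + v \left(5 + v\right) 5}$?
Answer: $\frac{692629992362}{597} \approx 1.1602 \cdot 10^{9}$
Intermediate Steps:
$H{\left(v \right)} = \frac{2 v}{v + 5 v \left(5 + v\right)}$
$T = 18022$ ($T = 17912 + 110 = 18022$)
$\frac{T}{\frac{1}{64376 + H{\left(-244 \right)}}} = \frac{18022}{\frac{1}{64376 + \frac{2}{26 + 5 \left(-244\right)}}} = \frac{18022}{\frac{1}{64376 + \frac{2}{26 - 1220}}} = \frac{18022}{\frac{1}{64376 + \frac{2}{-1194}}} = \frac{18022}{\frac{1}{64376 + 2 \left(- \frac{1}{1194}\right)}} = \frac{18022}{\frac{1}{64376 - \frac{1}{597}}} = \frac{18022}{\frac{1}{\frac{38432471}{597}}} = \frac{18022}{\frac{597}{38432471}} = 18022 \cdot \frac{38432471}{597} = \frac{692629992362}{597}$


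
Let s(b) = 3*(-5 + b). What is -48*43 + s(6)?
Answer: -2061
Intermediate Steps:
s(b) = -15 + 3*b
-48*43 + s(6) = -48*43 + (-15 + 3*6) = -2064 + (-15 + 18) = -2064 + 3 = -2061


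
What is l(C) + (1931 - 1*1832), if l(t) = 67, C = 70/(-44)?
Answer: 166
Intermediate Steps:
C = -35/22 (C = 70*(-1/44) = -35/22 ≈ -1.5909)
l(C) + (1931 - 1*1832) = 67 + (1931 - 1*1832) = 67 + (1931 - 1832) = 67 + 99 = 166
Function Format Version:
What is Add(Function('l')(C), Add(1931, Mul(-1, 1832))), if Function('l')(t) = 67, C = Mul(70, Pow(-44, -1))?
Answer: 166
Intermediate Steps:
C = Rational(-35, 22) (C = Mul(70, Rational(-1, 44)) = Rational(-35, 22) ≈ -1.5909)
Add(Function('l')(C), Add(1931, Mul(-1, 1832))) = Add(67, Add(1931, Mul(-1, 1832))) = Add(67, Add(1931, -1832)) = Add(67, 99) = 166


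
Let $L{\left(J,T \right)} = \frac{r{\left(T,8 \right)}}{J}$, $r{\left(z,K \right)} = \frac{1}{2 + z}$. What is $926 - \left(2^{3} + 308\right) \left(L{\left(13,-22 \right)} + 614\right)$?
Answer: $- \frac{12551291}{65} \approx -1.931 \cdot 10^{5}$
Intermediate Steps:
$L{\left(J,T \right)} = \frac{1}{J \left(2 + T\right)}$ ($L{\left(J,T \right)} = \frac{1}{\left(2 + T\right) J} = \frac{1}{J \left(2 + T\right)}$)
$926 - \left(2^{3} + 308\right) \left(L{\left(13,-22 \right)} + 614\right) = 926 - \left(2^{3} + 308\right) \left(\frac{1}{13 \left(2 - 22\right)} + 614\right) = 926 - \left(8 + 308\right) \left(\frac{1}{13 \left(-20\right)} + 614\right) = 926 - 316 \left(\frac{1}{13} \left(- \frac{1}{20}\right) + 614\right) = 926 - 316 \left(- \frac{1}{260} + 614\right) = 926 - 316 \cdot \frac{159639}{260} = 926 - \frac{12611481}{65} = - \frac{12551291}{65}$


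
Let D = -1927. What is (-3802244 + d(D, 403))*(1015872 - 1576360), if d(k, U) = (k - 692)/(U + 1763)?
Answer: 769331725414004/361 ≈ 2.1311e+12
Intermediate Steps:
d(k, U) = (-692 + k)/(1763 + U)
(-3802244 + d(D, 403))*(1015872 - 1576360) = (-3802244 + (-692 - 1927)/(1763 + 403))*(1015872 - 1576360) = (-3802244 - 2619/2166)*(-560488) = (-3802244 + (1/2166)*(-2619))*(-560488) = (-3802244 - 873/722)*(-560488) = -2745221041/722*(-560488) = 769331725414004/361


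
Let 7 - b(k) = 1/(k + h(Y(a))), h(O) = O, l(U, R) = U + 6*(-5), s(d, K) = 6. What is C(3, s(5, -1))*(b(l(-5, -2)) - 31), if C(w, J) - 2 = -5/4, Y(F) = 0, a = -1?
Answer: -2517/140 ≈ -17.979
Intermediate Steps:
l(U, R) = -30 + U (l(U, R) = U - 30 = -30 + U)
C(w, J) = ¾ (C(w, J) = 2 - 5/4 = ¾)
b(k) = 7 - 1/k (b(k) = 7 - 1/(k + 0) = 7 - 1/k)
C(3, s(5, -1))*(b(l(-5, -2)) - 31) = 3*((7 - 1/(-30 - 5)) - 31)/4 = 3*((7 - 1/(-35)) - 31)/4 = 3*((7 - 1*(-1/35)) - 31)/4 = 3*((7 + 1/35) - 31)/4 = 3*(246/35 - 31)/4 = (¾)*(-839/35) = -2517/140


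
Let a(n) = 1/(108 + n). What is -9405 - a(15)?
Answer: -1156816/123 ≈ -9405.0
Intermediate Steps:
-9405 - a(15) = -9405 - 1/(108 + 15) = -9405 - 1/123 = -1156816/123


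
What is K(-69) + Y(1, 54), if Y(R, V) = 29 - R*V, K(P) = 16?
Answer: -9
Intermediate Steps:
Y(R, V) = 29 - R*V
K(-69) + Y(1, 54) = 16 + (29 - 1*1*54) = 16 + (29 - 54) = 16 - 25 = -9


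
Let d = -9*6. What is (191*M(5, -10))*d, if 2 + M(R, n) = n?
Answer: 123768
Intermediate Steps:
M(R, n) = -2 + n
d = -54
(191*M(5, -10))*d = (191*(-2 - 10))*(-54) = (191*(-12))*(-54) = -2292*(-54) = 123768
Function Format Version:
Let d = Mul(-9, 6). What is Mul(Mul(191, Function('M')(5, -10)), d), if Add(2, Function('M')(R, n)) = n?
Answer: 123768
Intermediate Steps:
Function('M')(R, n) = Add(-2, n)
d = -54
Mul(Mul(191, Function('M')(5, -10)), d) = Mul(Mul(191, Add(-2, -10)), -54) = Mul(Mul(191, -12), -54) = Mul(-2292, -54) = 123768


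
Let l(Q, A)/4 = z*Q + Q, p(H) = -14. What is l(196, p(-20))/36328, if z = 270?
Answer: 26558/4541 ≈ 5.8485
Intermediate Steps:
l(Q, A) = 1084*Q (l(Q, A) = 4*(270*Q + Q) = 4*(271*Q) = 1084*Q)
l(196, p(-20))/36328 = (1084*196)/36328 = 212464*(1/36328) = 26558/4541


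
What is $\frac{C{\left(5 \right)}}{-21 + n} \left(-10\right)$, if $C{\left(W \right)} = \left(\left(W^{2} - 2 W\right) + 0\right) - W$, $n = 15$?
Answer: $\frac{50}{3} \approx 16.667$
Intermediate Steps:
$C{\left(W \right)} = W^{2} - 3 W$ ($C{\left(W \right)} = \left(W^{2} - 2 W\right) - W = W^{2} - 3 W$)
$\frac{C{\left(5 \right)}}{-21 + n} \left(-10\right) = \frac{5 \left(-3 + 5\right)}{-21 + 15} \left(-10\right) = \frac{5 \cdot 2}{-6} \left(-10\right) = \left(- \frac{1}{6}\right) 10 \left(-10\right) = \left(- \frac{5}{3}\right) \left(-10\right) = \frac{50}{3}$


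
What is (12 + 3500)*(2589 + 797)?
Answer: 11891632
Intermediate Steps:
(12 + 3500)*(2589 + 797) = 3512*3386 = 11891632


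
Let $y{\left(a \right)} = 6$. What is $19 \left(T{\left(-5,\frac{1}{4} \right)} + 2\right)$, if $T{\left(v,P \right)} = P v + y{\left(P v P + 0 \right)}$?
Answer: $\frac{513}{4} \approx 128.25$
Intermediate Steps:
$T{\left(v,P \right)} = 6 + P v$ ($T{\left(v,P \right)} = P v + 6 = 6 + P v$)
$19 \left(T{\left(-5,\frac{1}{4} \right)} + 2\right) = 19 \left(\left(6 + \frac{1}{4} \left(-5\right)\right) + 2\right) = 19 \left(\left(6 - \frac{5}{4}\right) + 2\right) = 19 \left(\frac{19}{4} + 2\right) = 19 \cdot \frac{27}{4} = \frac{513}{4}$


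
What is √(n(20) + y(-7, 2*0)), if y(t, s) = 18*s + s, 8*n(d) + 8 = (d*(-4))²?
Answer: √799 ≈ 28.267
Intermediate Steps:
n(d) = -1 + 2*d² (n(d) = -1 + (d*(-4))²/8 = -1 + (-4*d)²/8 = -1 + (16*d²)/8 = -1 + 2*d²)
y(t, s) = 19*s
√(n(20) + y(-7, 2*0)) = √((-1 + 2*20²) + 19*(2*0)) = √((-1 + 2*400) + 19*0) = √((-1 + 800) + 0) = √(799 + 0) = √799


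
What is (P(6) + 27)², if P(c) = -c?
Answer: 441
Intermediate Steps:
(P(6) + 27)² = (-1*6 + 27)² = (-6 + 27)² = 21² = 441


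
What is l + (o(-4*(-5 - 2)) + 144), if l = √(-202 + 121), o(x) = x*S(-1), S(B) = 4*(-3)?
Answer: -192 + 9*I ≈ -192.0 + 9.0*I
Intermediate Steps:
S(B) = -12
o(x) = -12*x (o(x) = x*(-12) = -12*x)
l = 9*I (l = √(-81) = 9*I ≈ 9.0*I)
l + (o(-4*(-5 - 2)) + 144) = 9*I + (-(-48)*(-5 - 2) + 144) = 9*I + (-(-48)*(-7) + 144) = 9*I + (-12*28 + 144) = 9*I + (-336 + 144) = 9*I - 192 = -192 + 9*I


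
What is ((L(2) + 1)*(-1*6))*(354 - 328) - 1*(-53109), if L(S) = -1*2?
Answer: 53265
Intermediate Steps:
L(S) = -2
((L(2) + 1)*(-1*6))*(354 - 328) - 1*(-53109) = ((-2 + 1)*(-1*6))*(354 - 328) - 1*(-53109) = -1*(-6)*26 + 53109 = 6*26 + 53109 = 156 + 53109 = 53265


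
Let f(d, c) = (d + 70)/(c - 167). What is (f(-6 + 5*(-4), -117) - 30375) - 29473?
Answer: -4249219/71 ≈ -59848.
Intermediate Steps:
f(d, c) = (70 + d)/(-167 + c)
(f(-6 + 5*(-4), -117) - 30375) - 29473 = ((70 + (-6 + 5*(-4)))/(-167 - 117) - 30375) - 29473 = ((70 + (-6 - 20))/(-284) - 30375) - 29473 = (-(70 - 26)/284 - 30375) - 29473 = (-1/284*44 - 30375) - 29473 = (-11/71 - 30375) - 29473 = -2156636/71 - 29473 = -4249219/71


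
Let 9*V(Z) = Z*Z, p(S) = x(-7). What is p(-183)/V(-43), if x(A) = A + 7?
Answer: 0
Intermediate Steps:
x(A) = 7 + A
p(S) = 0 (p(S) = 7 - 7 = 0)
V(Z) = Z²/9 (V(Z) = (Z*Z)/9 = Z²/9)
p(-183)/V(-43) = 0/(((⅑)*(-43)²)) = 0/(((⅑)*1849)) = 0/(1849/9) = 0*(9/1849) = 0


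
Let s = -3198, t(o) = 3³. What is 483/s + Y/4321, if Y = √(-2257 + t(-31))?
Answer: -161/1066 + I*√2230/4321 ≈ -0.15103 + 0.010929*I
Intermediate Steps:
t(o) = 27
Y = I*√2230 (Y = √(-2257 + 27) = √(-2230) = I*√2230 ≈ 47.223*I)
483/s + Y/4321 = 483/(-3198) + (I*√2230)/4321 = 483*(-1/3198) + (I*√2230)*(1/4321) = -161/1066 + I*√2230/4321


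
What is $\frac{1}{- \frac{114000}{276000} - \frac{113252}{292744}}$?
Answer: $- \frac{36593}{29271} \approx -1.2501$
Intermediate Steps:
$\frac{1}{- \frac{114000}{276000} - \frac{113252}{292744}} = \frac{1}{\left(-114000\right) \frac{1}{276000} - \frac{1231}{3182}} = \frac{1}{- \frac{19}{46} - \frac{1231}{3182}} = \frac{1}{- \frac{29271}{36593}} = - \frac{36593}{29271}$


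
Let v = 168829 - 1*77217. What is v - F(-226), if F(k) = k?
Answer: 91838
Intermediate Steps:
v = 91612 (v = 168829 - 77217 = 91612)
v - F(-226) = 91612 - 1*(-226) = 91612 + 226 = 91838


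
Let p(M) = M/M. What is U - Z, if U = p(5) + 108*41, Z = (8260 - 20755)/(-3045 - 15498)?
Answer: 3910212/883 ≈ 4428.3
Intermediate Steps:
Z = 595/883 (Z = -12495/(-18543) = -12495*(-1/18543) = 595/883 ≈ 0.67384)
p(M) = 1
U = 4429 (U = 1 + 108*41 = 1 + 4428 = 4429)
U - Z = 4429 - 1*595/883 = 4429 - 595/883 = 3910212/883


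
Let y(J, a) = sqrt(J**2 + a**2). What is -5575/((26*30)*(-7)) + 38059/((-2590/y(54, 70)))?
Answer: 1115/1092 - 5437*sqrt(1954)/185 ≈ -1298.1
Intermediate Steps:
-5575/((26*30)*(-7)) + 38059/((-2590/y(54, 70))) = -5575/((26*30)*(-7)) + 38059/((-2590/sqrt(54**2 + 70**2))) = -5575/(780*(-7)) + 38059/((-2590/sqrt(2916 + 4900))) = -5575/(-5460) + 38059/((-2590*sqrt(1954)/3908)) = -5575*(-1/5460) + 38059/((-2590*sqrt(1954)/3908)) = 1115/1092 + 38059/((-1295*sqrt(1954)/1954)) = 1115/1092 + 38059*(-sqrt(1954)/1295) = 1115/1092 - 5437*sqrt(1954)/185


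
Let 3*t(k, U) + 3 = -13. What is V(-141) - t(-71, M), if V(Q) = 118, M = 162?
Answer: 370/3 ≈ 123.33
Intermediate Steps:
t(k, U) = -16/3 (t(k, U) = -1 + (1/3)*(-13) = -1 - 13/3 = -16/3)
V(-141) - t(-71, M) = 118 - 1*(-16/3) = 118 + 16/3 = 370/3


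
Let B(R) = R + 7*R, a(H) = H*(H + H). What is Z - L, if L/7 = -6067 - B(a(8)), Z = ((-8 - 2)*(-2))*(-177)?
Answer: 46097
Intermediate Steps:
a(H) = 2*H**2 (a(H) = H*(2*H) = 2*H**2)
B(R) = 8*R
Z = -3540 (Z = -10*(-2)*(-177) = 20*(-177) = -3540)
L = -49637 (L = 7*(-6067 - 8*2*8**2) = 7*(-6067 - 8*2*64) = 7*(-6067 - 8*128) = 7*(-6067 - 1*1024) = 7*(-6067 - 1024) = 7*(-7091) = -49637)
Z - L = -3540 - 1*(-49637) = -3540 + 49637 = 46097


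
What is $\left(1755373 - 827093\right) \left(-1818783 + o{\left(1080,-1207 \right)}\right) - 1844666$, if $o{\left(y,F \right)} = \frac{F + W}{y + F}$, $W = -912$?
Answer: $- \frac{214417432418742}{127} \approx -1.6883 \cdot 10^{12}$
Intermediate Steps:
$o{\left(y,F \right)} = \frac{-912 + F}{F + y}$ ($o{\left(y,F \right)} = \frac{F - 912}{y + F} = \frac{-912 + F}{F + y}$)
$\left(1755373 - 827093\right) \left(-1818783 + o{\left(1080,-1207 \right)}\right) - 1844666 = \left(1755373 - 827093\right) \left(-1818783 + \frac{-912 - 1207}{-1207 + 1080}\right) - 1844666 = 928280 \left(-1818783 + \frac{1}{-127} \left(-2119\right)\right) - 1844666 = 928280 \left(-1818783 - - \frac{2119}{127}\right) - 1844666 = 928280 \left(-1818783 + \frac{2119}{127}\right) - 1844666 = 928280 \left(- \frac{230983322}{127}\right) - 1844666 = - \frac{214417198146160}{127} - 1844666 = - \frac{214417432418742}{127}$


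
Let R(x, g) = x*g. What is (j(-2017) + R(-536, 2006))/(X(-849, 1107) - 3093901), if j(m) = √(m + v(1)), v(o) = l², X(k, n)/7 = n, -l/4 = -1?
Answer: 134402/385769 - I*√2001/3086152 ≈ 0.3484 - 1.4495e-5*I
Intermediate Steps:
l = 4 (l = -4*(-1) = 4)
X(k, n) = 7*n
v(o) = 16 (v(o) = 4² = 16)
j(m) = √(16 + m) (j(m) = √(m + 16) = √(16 + m))
R(x, g) = g*x
(j(-2017) + R(-536, 2006))/(X(-849, 1107) - 3093901) = (√(16 - 2017) + 2006*(-536))/(7*1107 - 3093901) = (√(-2001) - 1075216)/(7749 - 3093901) = (I*√2001 - 1075216)/(-3086152) = (-1075216 + I*√2001)*(-1/3086152) = 134402/385769 - I*√2001/3086152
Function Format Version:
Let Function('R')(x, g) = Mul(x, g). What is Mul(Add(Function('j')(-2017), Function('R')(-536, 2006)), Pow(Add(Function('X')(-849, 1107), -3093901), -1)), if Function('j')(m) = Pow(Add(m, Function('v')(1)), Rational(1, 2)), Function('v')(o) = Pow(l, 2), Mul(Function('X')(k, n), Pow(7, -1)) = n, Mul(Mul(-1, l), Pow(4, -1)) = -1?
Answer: Add(Rational(134402, 385769), Mul(Rational(-1, 3086152), I, Pow(2001, Rational(1, 2)))) ≈ Add(0.34840, Mul(-1.4495e-5, I))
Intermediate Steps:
l = 4 (l = Mul(-4, -1) = 4)
Function('X')(k, n) = Mul(7, n)
Function('v')(o) = 16 (Function('v')(o) = Pow(4, 2) = 16)
Function('j')(m) = Pow(Add(16, m), Rational(1, 2)) (Function('j')(m) = Pow(Add(m, 16), Rational(1, 2)) = Pow(Add(16, m), Rational(1, 2)))
Function('R')(x, g) = Mul(g, x)
Mul(Add(Function('j')(-2017), Function('R')(-536, 2006)), Pow(Add(Function('X')(-849, 1107), -3093901), -1)) = Mul(Add(Pow(Add(16, -2017), Rational(1, 2)), Mul(2006, -536)), Pow(Add(Mul(7, 1107), -3093901), -1)) = Mul(Add(Pow(-2001, Rational(1, 2)), -1075216), Pow(Add(7749, -3093901), -1)) = Mul(Add(Mul(I, Pow(2001, Rational(1, 2))), -1075216), Pow(-3086152, -1)) = Mul(Add(-1075216, Mul(I, Pow(2001, Rational(1, 2)))), Rational(-1, 3086152)) = Add(Rational(134402, 385769), Mul(Rational(-1, 3086152), I, Pow(2001, Rational(1, 2))))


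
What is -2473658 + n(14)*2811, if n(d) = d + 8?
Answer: -2411816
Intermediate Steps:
n(d) = 8 + d
-2473658 + n(14)*2811 = -2473658 + (8 + 14)*2811 = -2473658 + 22*2811 = -2473658 + 61842 = -2411816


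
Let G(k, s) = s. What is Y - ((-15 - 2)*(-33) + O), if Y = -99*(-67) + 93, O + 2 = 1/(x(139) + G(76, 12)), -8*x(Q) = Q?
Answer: 265189/43 ≈ 6167.2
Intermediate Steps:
x(Q) = -Q/8
O = -94/43 (O = -2 + 1/(-⅛*139 + 12) = -2 + 1/(-139/8 + 12) = -2 + 1/(-43/8) = -2 - 8/43 = -94/43 ≈ -2.1860)
Y = 6726 (Y = 6633 + 93 = 6726)
Y - ((-15 - 2)*(-33) + O) = 6726 - ((-15 - 2)*(-33) - 94/43) = 6726 - (-17*(-33) - 94/43) = 6726 - (561 - 94/43) = 6726 - 1*24029/43 = 6726 - 24029/43 = 265189/43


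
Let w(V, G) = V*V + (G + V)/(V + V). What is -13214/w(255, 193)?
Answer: -3369570/16581599 ≈ -0.20321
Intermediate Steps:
w(V, G) = V**2 + (G + V)/(2*V) (w(V, G) = V**2 + (G + V)/((2*V)) = V**2 + (G + V)*(1/(2*V)) = V**2 + (G + V)/(2*V))
-13214/w(255, 193) = -13214*510/(193 + 255 + 2*255**3) = -13214*510/(193 + 255 + 2*16581375) = -13214*510/(193 + 255 + 33162750) = -13214/((1/2)*(1/255)*33163198) = -13214/16581599/255 = -13214*255/16581599 = -3369570/16581599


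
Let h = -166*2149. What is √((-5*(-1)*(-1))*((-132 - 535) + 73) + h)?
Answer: 2*I*√88441 ≈ 594.78*I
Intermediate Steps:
h = -356734
√((-5*(-1)*(-1))*((-132 - 535) + 73) + h) = √((-5*(-1)*(-1))*((-132 - 535) + 73) - 356734) = √((5*(-1))*(-667 + 73) - 356734) = √(-5*(-594) - 356734) = √(2970 - 356734) = √(-353764) = 2*I*√88441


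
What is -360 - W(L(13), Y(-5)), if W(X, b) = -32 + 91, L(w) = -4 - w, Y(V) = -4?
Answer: -419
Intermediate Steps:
W(X, b) = 59
-360 - W(L(13), Y(-5)) = -360 - 1*59 = -360 - 59 = -419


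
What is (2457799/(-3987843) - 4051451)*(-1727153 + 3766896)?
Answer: -32955215820590906056/3987843 ≈ -8.2639e+12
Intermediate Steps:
(2457799/(-3987843) - 4051451)*(-1727153 + 3766896) = (2457799*(-1/3987843) - 4051451)*2039743 = (-2457799/3987843 - 4051451)*2039743 = -16156552967992/3987843*2039743 = -32955215820590906056/3987843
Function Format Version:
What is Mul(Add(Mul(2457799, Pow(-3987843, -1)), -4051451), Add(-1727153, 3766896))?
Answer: Rational(-32955215820590906056, 3987843) ≈ -8.2639e+12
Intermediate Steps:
Mul(Add(Mul(2457799, Pow(-3987843, -1)), -4051451), Add(-1727153, 3766896)) = Mul(Add(Mul(2457799, Rational(-1, 3987843)), -4051451), 2039743) = Mul(Add(Rational(-2457799, 3987843), -4051451), 2039743) = Mul(Rational(-16156552967992, 3987843), 2039743) = Rational(-32955215820590906056, 3987843)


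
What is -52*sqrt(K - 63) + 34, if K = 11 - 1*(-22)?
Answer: 34 - 52*I*sqrt(30) ≈ 34.0 - 284.82*I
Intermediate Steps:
K = 33 (K = 11 + 22 = 33)
-52*sqrt(K - 63) + 34 = -52*sqrt(33 - 63) + 34 = -52*I*sqrt(30) + 34 = 34 - 52*I*sqrt(30)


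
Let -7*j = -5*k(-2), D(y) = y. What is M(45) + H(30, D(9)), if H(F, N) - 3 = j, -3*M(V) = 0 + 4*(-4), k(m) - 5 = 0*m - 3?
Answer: 205/21 ≈ 9.7619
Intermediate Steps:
k(m) = 2 (k(m) = 5 + (0*m - 3) = 5 + (0 - 3) = 5 - 3 = 2)
j = 10/7 (j = -(-5)*2/7 = -⅐*(-10) = 10/7 ≈ 1.4286)
M(V) = 16/3 (M(V) = -(0 + 4*(-4))/3 = -(0 - 16)/3 = -⅓*(-16) = 16/3)
H(F, N) = 31/7 (H(F, N) = 3 + 10/7 = 31/7)
M(45) + H(30, D(9)) = 16/3 + 31/7 = 205/21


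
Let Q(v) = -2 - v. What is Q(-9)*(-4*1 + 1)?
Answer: -21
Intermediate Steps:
Q(-9)*(-4*1 + 1) = (-2 - 1*(-9))*(-4*1 + 1) = (-2 + 9)*(-4 + 1) = 7*(-3) = -21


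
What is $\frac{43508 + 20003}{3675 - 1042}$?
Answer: $\frac{63511}{2633} \approx 24.121$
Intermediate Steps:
$\frac{43508 + 20003}{3675 - 1042} = \frac{63511}{2633}$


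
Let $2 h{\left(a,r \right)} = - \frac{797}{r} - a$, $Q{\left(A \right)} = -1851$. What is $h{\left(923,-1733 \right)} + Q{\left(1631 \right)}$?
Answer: $- \frac{4007164}{1733} \approx -2312.3$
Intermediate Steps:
$h{\left(a,r \right)} = - \frac{797}{2 r} - \frac{a}{2}$ ($h{\left(a,r \right)} = \frac{- \frac{797}{r} - a}{2} = \frac{- a - \frac{797}{r}}{2} = - \frac{797}{2 r} - \frac{a}{2}$)
$h{\left(923,-1733 \right)} + Q{\left(1631 \right)} = \frac{-797 - 923 \left(-1733\right)}{2 \left(-1733\right)} - 1851 = \frac{1}{2} \left(- \frac{1}{1733}\right) \left(-797 + 1599559\right) - 1851 = \frac{1}{2} \left(- \frac{1}{1733}\right) 1598762 - 1851 = - \frac{799381}{1733} - 1851 = - \frac{4007164}{1733}$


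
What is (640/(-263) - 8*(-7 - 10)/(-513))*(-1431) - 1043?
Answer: 14084793/4997 ≈ 2818.6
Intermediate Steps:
(640/(-263) - 8*(-7 - 10)/(-513))*(-1431) - 1043 = (640*(-1/263) - 8*(-17)*(-1/513))*(-1431) - 1043 = (-640/263 + 136*(-1/513))*(-1431) - 1043 = (-640/263 - 136/513)*(-1431) - 1043 = -364088/134919*(-1431) - 1043 = 19296664/4997 - 1043 = 14084793/4997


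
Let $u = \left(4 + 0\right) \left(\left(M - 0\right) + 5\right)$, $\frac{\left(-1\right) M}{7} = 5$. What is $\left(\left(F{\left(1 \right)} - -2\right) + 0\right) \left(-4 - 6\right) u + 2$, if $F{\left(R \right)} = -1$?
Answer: $1202$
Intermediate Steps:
$M = -35$ ($M = \left(-7\right) 5 = -35$)
$u = -120$ ($u = \left(4 + 0\right) \left(\left(-35 - 0\right) + 5\right) = 4 \left(\left(-35 + 0\right) + 5\right) = 4 \left(-35 + 5\right) = 4 \left(-30\right) = -120$)
$\left(\left(F{\left(1 \right)} - -2\right) + 0\right) \left(-4 - 6\right) u + 2 = \left(\left(-1 - -2\right) + 0\right) \left(-4 - 6\right) \left(-120\right) + 2 = \left(\left(-1 + 2\right) + 0\right) \left(-10\right) \left(-120\right) + 2 = \left(1 + 0\right) \left(-10\right) \left(-120\right) + 2 = 1 \left(-10\right) \left(-120\right) + 2 = \left(-10\right) \left(-120\right) + 2 = 1200 + 2 = 1202$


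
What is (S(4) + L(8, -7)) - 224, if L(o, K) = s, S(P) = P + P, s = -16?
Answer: -232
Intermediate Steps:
S(P) = 2*P
L(o, K) = -16
(S(4) + L(8, -7)) - 224 = (2*4 - 16) - 224 = (8 - 16) - 224 = -8 - 224 = -232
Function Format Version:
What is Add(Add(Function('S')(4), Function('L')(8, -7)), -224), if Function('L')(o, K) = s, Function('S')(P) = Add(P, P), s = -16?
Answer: -232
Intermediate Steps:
Function('S')(P) = Mul(2, P)
Function('L')(o, K) = -16
Add(Add(Function('S')(4), Function('L')(8, -7)), -224) = Add(Add(Mul(2, 4), -16), -224) = Add(Add(8, -16), -224) = Add(-8, -224) = -232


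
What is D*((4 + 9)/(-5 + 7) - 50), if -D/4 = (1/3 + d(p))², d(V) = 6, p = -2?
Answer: 20938/3 ≈ 6979.3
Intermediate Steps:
D = -1444/9 (D = -4*(1/3 + 6)² = -4*(⅓ + 6)² = -4*(19/3)² = -4*361/9 = -1444/9 ≈ -160.44)
D*((4 + 9)/(-5 + 7) - 50) = -1444*((4 + 9)/(-5 + 7) - 50)/9 = -1444*(13/2 - 50)/9 = -1444/9*(-87/2) = 20938/3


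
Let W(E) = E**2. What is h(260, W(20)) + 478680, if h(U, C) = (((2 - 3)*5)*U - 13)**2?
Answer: 2202649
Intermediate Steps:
h(U, C) = (-13 - 5*U)**2 (h(U, C) = ((-1*5)*U - 13)**2 = (-5*U - 13)**2 = (-13 - 5*U)**2)
h(260, W(20)) + 478680 = (13 + 5*260)**2 + 478680 = (13 + 1300)**2 + 478680 = 1313**2 + 478680 = 1723969 + 478680 = 2202649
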